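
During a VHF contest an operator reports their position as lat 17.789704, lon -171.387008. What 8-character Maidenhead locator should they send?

AK47hs39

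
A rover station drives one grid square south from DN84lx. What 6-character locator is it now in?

Latitude subsquare x = 23; −1 → 22 = w.
The longitude characters are unchanged.

DN84lw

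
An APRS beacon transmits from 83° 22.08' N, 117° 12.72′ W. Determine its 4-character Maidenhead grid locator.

DR13

Add 180° to longitude and 90° to latitude: 62.79, 173.37.
Field: 62.79/20 → 3 → D, 173.37/10 → 17 → R; chars DR.
Square: 2.79/2 → 1, 3.37/1 → 3; chars 13.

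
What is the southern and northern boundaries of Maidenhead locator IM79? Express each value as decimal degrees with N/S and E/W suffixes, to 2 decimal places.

39.00° N, 40.00° N

Field I=8, M=12: +8·20° lon, +12·10° lat → SW at lon -20°, lat 30°.
Square 7, 9: +7·2° lon, +9·1° lat → SW at lon -6°, lat 39°.
Cell spans 2° lon × 1° lat.
south 39.00° N, north 40.00° N.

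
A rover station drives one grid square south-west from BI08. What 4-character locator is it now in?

AI97

Longitude square 0; −1 → -1, wraps to 9, carry into field.
Longitude field B = 1; −1 → 0 = A.
Latitude square 8; −1 → 7.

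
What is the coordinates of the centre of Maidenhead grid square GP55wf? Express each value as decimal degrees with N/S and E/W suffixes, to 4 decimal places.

65.2292° N, 48.1250° W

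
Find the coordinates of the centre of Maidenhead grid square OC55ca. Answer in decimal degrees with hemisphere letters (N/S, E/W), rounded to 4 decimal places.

64.9792° S, 110.2083° E

Field O=14, C=2: +14·20° lon, +2·10° lat → SW at lon 100°, lat -70°.
Square 5, 5: +5·2° lon, +5·1° lat → SW at lon 110°, lat -65°.
Subsquare c=2, a=0: +2·0.0833333° lon, +0·0.0416667° lat → SW at lon 110.167°, lat -65°.
Cell spans 0.0833333° lon × 0.0416667° lat. Centre is SW corner plus half of each.
latitude 64.9792° S, longitude 110.2083° E.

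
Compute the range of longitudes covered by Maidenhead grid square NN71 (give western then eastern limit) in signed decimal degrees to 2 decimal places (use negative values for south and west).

94.00, 96.00

Field N=13, N=13: +13·20° lon, +13·10° lat → SW at lon 80°, lat 40°.
Square 7, 1: +7·2° lon, +1·1° lat → SW at lon 94°, lat 41°.
Cell spans 2° lon × 1° lat.
west 94.00, east 96.00.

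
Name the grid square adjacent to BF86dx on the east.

Longitude subsquare d = 3; +1 → 4 = e.
The latitude characters are unchanged.

BF86ex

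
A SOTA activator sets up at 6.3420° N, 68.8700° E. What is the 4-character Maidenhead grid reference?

MJ46

Add 180° to longitude and 90° to latitude: 248.87, 96.34.
Field (20°×10°, letters A–R): 248.87/20 → 12 → M, 96.34/10 → 9 → J; chars MJ.
Square (2°×1°, digits 0–9): 8.87/2 → 4, 6.34/1 → 6; chars 46.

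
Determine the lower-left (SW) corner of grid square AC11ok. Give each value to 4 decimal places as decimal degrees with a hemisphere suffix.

Field A=0, C=2: +0·20° lon, +2·10° lat → SW at lon -180°, lat -70°.
Square 1, 1: +1·2° lon, +1·1° lat → SW at lon -178°, lat -69°.
Subsquare o=14, k=10: +14·0.0833333° lon, +10·0.0416667° lat → SW at lon -176.833°, lat -68.5833°.
latitude 68.5833° S, longitude 176.8333° W.

68.5833° S, 176.8333° W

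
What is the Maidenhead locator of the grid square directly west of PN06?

ON96

Longitude square 0; −1 → -1, wraps to 9, carry into field.
Longitude field P = 15; −1 → 14 = O.
The latitude characters are unchanged.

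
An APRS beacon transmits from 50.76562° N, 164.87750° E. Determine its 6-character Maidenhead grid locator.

Add 180° to longitude and 90° to latitude: 344.8775, 140.7656.
Field: 344.8775/20 → 17 → R, 140.7656/10 → 14 → O; chars RO.
Square: 4.8775/2 → 2, 0.7656/1 → 0; chars 20.
Subsquare: 0.8775/0.0833333 → 10 → k, 0.7656/0.0416667 → 18 → s; chars ks.

RO20ks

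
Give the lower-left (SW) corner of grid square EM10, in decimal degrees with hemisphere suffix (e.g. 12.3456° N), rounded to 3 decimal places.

Field E=4, M=12: +4·20° lon, +12·10° lat → SW at lon -100°, lat 30°.
Square 1, 0: +1·2° lon, +0·1° lat → SW at lon -98°, lat 30°.
latitude 30.000° N, longitude 98.000° W.

30.000° N, 98.000° W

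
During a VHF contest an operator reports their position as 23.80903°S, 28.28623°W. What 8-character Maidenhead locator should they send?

HG56ue55

Shift to the Maidenhead origin (180°W, 90°S): lon 151.71377, lat 66.19097.
Field: lon ⌊151.71377/20⌋ = 7 → H; lat ⌊66.19097/10⌋ = 6 → G.
Square: lon ⌊11.71377/2⌋ = 5; lat ⌊6.19097/1⌋ = 6.
Subsquare: lon ⌊1.71377/0.0833333⌋ = 20 → u; lat ⌊0.19097/0.0416667⌋ = 4 → e.
Extended square: lon ⌊0.04710/0.00833333⌋ = 5; lat ⌊0.02430/0.00416667⌋ = 5.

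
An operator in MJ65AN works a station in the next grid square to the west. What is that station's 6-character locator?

MJ55xn

Longitude subsquare a = 0; −1 → -1, wraps to 23 = x, carry into square.
Longitude square 6; −1 → 5.
The latitude characters are unchanged.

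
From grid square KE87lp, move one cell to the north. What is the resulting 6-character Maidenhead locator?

Latitude subsquare p = 15; +1 → 16 = q.
The longitude characters are unchanged.

KE87lq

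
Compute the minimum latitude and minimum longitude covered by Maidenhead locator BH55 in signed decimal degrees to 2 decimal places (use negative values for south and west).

Field B=1, H=7: +1·20° lon, +7·10° lat → SW at lon -160°, lat -20°.
Square 5, 5: +5·2° lon, +5·1° lat → SW at lon -150°, lat -15°.
latitude -15.00, longitude -150.00.

-15.00, -150.00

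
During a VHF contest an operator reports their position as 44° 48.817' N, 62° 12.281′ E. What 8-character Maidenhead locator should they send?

Add 180° to longitude and 90° to latitude: 242.20468, 134.81362.
Field: lon ⌊242.20468/20⌋ = 12 → M; lat ⌊134.81362/10⌋ = 13 → N.
Square: lon ⌊2.20468/2⌋ = 1; lat ⌊4.81362/1⌋ = 4.
Subsquare: lon ⌊0.20468/0.0833333⌋ = 2 → c; lat ⌊0.81362/0.0416667⌋ = 19 → t.
Extended square: lon ⌊0.03802/0.00833333⌋ = 4; lat ⌊0.02195/0.00416667⌋ = 5.

MN14ct45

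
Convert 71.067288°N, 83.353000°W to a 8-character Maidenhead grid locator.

EQ81hb76

Offset from 180°W / 90°S: lon 96.64700°, lat 161.06729°.
Field (20°×10°, letters A–R): lon ⌊96.64700/20⌋ = 4 → E; lat ⌊161.06729/10⌋ = 16 → Q.
Square (2°×1°, digits 0–9): lon ⌊16.64700/2⌋ = 8; lat ⌊1.06729/1⌋ = 1.
Subsquare (5′×2.5′, letters a–x): lon ⌊0.64700/0.0833333⌋ = 7 → h; lat ⌊0.06729/0.0416667⌋ = 1 → b.
Extended square (30″×15″, digits 0–9): lon ⌊0.06367/0.00833333⌋ = 7; lat ⌊0.02562/0.00416667⌋ = 6.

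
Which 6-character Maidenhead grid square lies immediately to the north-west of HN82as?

HN72xt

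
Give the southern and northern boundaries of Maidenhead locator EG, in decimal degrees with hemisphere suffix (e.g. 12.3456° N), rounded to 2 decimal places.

Field E=4, G=6: +4·20° lon, +6·10° lat → SW at lon -100°, lat -30°.
Cell spans 20° lon × 10° lat.
south 30.00° S, north 20.00° S.

30.00° S, 20.00° S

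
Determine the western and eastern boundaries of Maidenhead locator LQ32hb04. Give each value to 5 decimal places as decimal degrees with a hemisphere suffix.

Field L=11, Q=16: +11·20° lon, +16·10° lat → SW at lon 40°, lat 70°.
Square 3, 2: +3·2° lon, +2·1° lat → SW at lon 46°, lat 72°.
Subsquare h=7, b=1: +7·0.0833333° lon, +1·0.0416667° lat → SW at lon 46.5833°, lat 72.0417°.
Extended square 0, 4: +0·0.00833333° lon, +4·0.00416667° lat → SW at lon 46.5833°, lat 72.0583°.
Cell spans 0.00833333° lon × 0.00416667° lat.
west 46.58333° E, east 46.59167° E.

46.58333° E, 46.59167° E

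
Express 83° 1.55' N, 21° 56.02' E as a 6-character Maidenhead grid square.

Shift to the Maidenhead origin (180°W, 90°S): lon 201.9337, lat 173.0258.
Field (20°×10°, letters A–R): 201.9337/20 → 10 → K, 173.0258/10 → 17 → R; chars KR.
Square (2°×1°, digits 0–9): 1.9337/2 → 0, 3.0258/1 → 3; chars 03.
Subsquare (5′×2.5′, letters a–x): 1.9337/0.0833333 → 23 → x, 0.0258/0.0416667 → 0 → a; chars xa.

KR03xa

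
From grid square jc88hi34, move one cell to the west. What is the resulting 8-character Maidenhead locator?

JC88hi24

Longitude extended square 3; −1 → 2.
The latitude characters are unchanged.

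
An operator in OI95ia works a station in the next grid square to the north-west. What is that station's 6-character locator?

Longitude subsquare i = 8; −1 → 7 = h.
Latitude subsquare a = 0; +1 → 1 = b.

OI95hb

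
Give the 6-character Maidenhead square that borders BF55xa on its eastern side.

BF65aa

Longitude subsquare x = 23; +1 → 24, wraps to 0 = a, carry into square.
Longitude square 5; +1 → 6.
The latitude characters are unchanged.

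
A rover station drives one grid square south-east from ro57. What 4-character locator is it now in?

Longitude square 5; +1 → 6.
Latitude square 7; −1 → 6.

RO66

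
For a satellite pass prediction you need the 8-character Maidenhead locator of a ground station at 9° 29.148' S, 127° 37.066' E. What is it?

Add 180° to longitude and 90° to latitude: 307.61777, 80.51420.
Field: 307.61777/20 → 15 → P, 80.51420/10 → 8 → I; chars PI.
Square: 7.61777/2 → 3, 0.51420/1 → 0; chars 30.
Subsquare: 1.61777/0.0833333 → 19 → t, 0.51420/0.0416667 → 12 → m; chars tm.
Extended square: 0.03443/0.00833333 → 4, 0.01420/0.00416667 → 3; chars 43.

PI30tm43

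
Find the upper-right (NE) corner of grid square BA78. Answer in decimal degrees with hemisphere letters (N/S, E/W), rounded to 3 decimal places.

Field B=1, A=0: +1·20° lon, +0·10° lat → SW at lon -160°, lat -90°.
Square 7, 8: +7·2° lon, +8·1° lat → SW at lon -146°, lat -82°.
Cell spans 2° lon × 1° lat. NE corner is SW corner plus one full cell.
latitude 81.000° S, longitude 144.000° W.

81.000° S, 144.000° W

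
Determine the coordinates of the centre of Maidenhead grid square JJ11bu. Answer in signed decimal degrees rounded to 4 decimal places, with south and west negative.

1.8542, 2.1250

Field J=9, J=9: +9·20° lon, +9·10° lat → SW at lon 0°, lat 0°.
Square 1, 1: +1·2° lon, +1·1° lat → SW at lon 2°, lat 1°.
Subsquare b=1, u=20: +1·0.0833333° lon, +20·0.0416667° lat → SW at lon 2.08333°, lat 1.83333°.
Cell spans 0.0833333° lon × 0.0416667° lat. Centre is SW corner plus half of each.
latitude 1.8542, longitude 2.1250.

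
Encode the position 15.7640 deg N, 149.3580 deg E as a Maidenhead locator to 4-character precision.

QK45

Shift to the Maidenhead origin (180°W, 90°S): lon 329.36, lat 105.76.
Field: lon ⌊329.36/20⌋ = 16 → Q; lat ⌊105.76/10⌋ = 10 → K.
Square: lon ⌊9.36/2⌋ = 4; lat ⌊5.76/1⌋ = 5.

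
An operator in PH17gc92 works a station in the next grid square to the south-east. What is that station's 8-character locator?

PH17hc01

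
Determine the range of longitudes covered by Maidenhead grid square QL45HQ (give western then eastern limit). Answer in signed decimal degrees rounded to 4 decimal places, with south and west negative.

148.5833, 148.6667

Field Q=16, L=11: +16·20° lon, +11·10° lat → SW at lon 140°, lat 20°.
Square 4, 5: +4·2° lon, +5·1° lat → SW at lon 148°, lat 25°.
Subsquare h=7, q=16: +7·0.0833333° lon, +16·0.0416667° lat → SW at lon 148.583°, lat 25.6667°.
Cell spans 0.0833333° lon × 0.0416667° lat.
west 148.5833, east 148.6667.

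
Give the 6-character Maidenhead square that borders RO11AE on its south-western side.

RO01xd

Longitude subsquare a = 0; −1 → -1, wraps to 23 = x, carry into square.
Longitude square 1; −1 → 0.
Latitude subsquare e = 4; −1 → 3 = d.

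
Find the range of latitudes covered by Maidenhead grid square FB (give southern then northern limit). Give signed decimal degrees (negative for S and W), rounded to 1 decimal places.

Field F=5, B=1: +5·20° lon, +1·10° lat → SW at lon -80°, lat -80°.
Cell spans 20° lon × 10° lat.
south -80.0, north -70.0.

-80.0, -70.0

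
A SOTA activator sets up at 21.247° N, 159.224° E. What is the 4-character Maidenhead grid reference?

QL91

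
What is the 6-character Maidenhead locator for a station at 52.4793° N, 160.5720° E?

RO02gl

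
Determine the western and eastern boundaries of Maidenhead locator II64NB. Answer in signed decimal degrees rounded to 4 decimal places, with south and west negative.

Field I=8, I=8: +8·20° lon, +8·10° lat → SW at lon -20°, lat -10°.
Square 6, 4: +6·2° lon, +4·1° lat → SW at lon -8°, lat -6°.
Subsquare n=13, b=1: +13·0.0833333° lon, +1·0.0416667° lat → SW at lon -6.91667°, lat -5.95833°.
Cell spans 0.0833333° lon × 0.0416667° lat.
west -6.9167, east -6.8333.

-6.9167, -6.8333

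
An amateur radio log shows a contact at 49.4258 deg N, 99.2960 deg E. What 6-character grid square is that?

NN99pk

Shift to the Maidenhead origin (180°W, 90°S): lon 279.2960, lat 139.4258.
Field: 279.2960/20 → 13 → N, 139.4258/10 → 13 → N; chars NN.
Square: 19.2960/2 → 9, 9.4258/1 → 9; chars 99.
Subsquare: 1.2960/0.0833333 → 15 → p, 0.4258/0.0416667 → 10 → k; chars pk.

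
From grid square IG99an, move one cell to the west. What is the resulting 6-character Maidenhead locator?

IG89xn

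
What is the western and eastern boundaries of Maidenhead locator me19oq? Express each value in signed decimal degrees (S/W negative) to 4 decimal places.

Field M=12, E=4: +12·20° lon, +4·10° lat → SW at lon 60°, lat -50°.
Square 1, 9: +1·2° lon, +9·1° lat → SW at lon 62°, lat -41°.
Subsquare o=14, q=16: +14·0.0833333° lon, +16·0.0416667° lat → SW at lon 63.1667°, lat -40.3333°.
Cell spans 0.0833333° lon × 0.0416667° lat.
west 63.1667, east 63.2500.

63.1667, 63.2500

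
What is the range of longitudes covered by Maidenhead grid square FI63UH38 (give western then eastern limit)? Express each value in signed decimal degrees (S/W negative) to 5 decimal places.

-66.30833, -66.30000

Field F=5, I=8: +5·20° lon, +8·10° lat → SW at lon -80°, lat -10°.
Square 6, 3: +6·2° lon, +3·1° lat → SW at lon -68°, lat -7°.
Subsquare u=20, h=7: +20·0.0833333° lon, +7·0.0416667° lat → SW at lon -66.3333°, lat -6.70833°.
Extended square 3, 8: +3·0.00833333° lon, +8·0.00416667° lat → SW at lon -66.3083°, lat -6.675°.
Cell spans 0.00833333° lon × 0.00416667° lat.
west -66.30833, east -66.30000.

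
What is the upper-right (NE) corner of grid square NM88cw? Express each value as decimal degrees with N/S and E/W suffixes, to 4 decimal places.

38.9583° N, 96.2500° E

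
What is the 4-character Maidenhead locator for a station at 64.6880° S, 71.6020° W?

FC45

Shift to the Maidenhead origin (180°W, 90°S): lon 108.40, lat 25.31.
Field (20°×10°, letters A–R): lon ⌊108.40/20⌋ = 5 → F; lat ⌊25.31/10⌋ = 2 → C.
Square (2°×1°, digits 0–9): lon ⌊8.40/2⌋ = 4; lat ⌊5.31/1⌋ = 5.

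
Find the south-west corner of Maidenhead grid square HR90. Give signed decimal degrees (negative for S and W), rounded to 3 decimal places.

Field H=7, R=17: +7·20° lon, +17·10° lat → SW at lon -40°, lat 80°.
Square 9, 0: +9·2° lon, +0·1° lat → SW at lon -22°, lat 80°.
latitude 80.000, longitude -22.000.

80.000, -22.000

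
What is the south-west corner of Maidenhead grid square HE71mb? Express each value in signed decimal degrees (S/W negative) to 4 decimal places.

Field H=7, E=4: +7·20° lon, +4·10° lat → SW at lon -40°, lat -50°.
Square 7, 1: +7·2° lon, +1·1° lat → SW at lon -26°, lat -49°.
Subsquare m=12, b=1: +12·0.0833333° lon, +1·0.0416667° lat → SW at lon -25°, lat -48.9583°.
latitude -48.9583, longitude -25.0000.

-48.9583, -25.0000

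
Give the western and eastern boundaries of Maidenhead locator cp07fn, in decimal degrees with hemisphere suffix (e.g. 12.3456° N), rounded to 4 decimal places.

139.5833° W, 139.5000° W

Field C=2, P=15: +2·20° lon, +15·10° lat → SW at lon -140°, lat 60°.
Square 0, 7: +0·2° lon, +7·1° lat → SW at lon -140°, lat 67°.
Subsquare f=5, n=13: +5·0.0833333° lon, +13·0.0416667° lat → SW at lon -139.583°, lat 67.5417°.
Cell spans 0.0833333° lon × 0.0416667° lat.
west 139.5833° W, east 139.5000° W.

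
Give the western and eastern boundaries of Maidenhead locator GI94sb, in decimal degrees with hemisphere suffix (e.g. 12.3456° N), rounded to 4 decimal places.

Field G=6, I=8: +6·20° lon, +8·10° lat → SW at lon -60°, lat -10°.
Square 9, 4: +9·2° lon, +4·1° lat → SW at lon -42°, lat -6°.
Subsquare s=18, b=1: +18·0.0833333° lon, +1·0.0416667° lat → SW at lon -40.5°, lat -5.95833°.
Cell spans 0.0833333° lon × 0.0416667° lat.
west 40.5000° W, east 40.4167° W.

40.5000° W, 40.4167° W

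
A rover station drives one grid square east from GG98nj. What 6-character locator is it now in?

Longitude subsquare n = 13; +1 → 14 = o.
The latitude characters are unchanged.

GG98oj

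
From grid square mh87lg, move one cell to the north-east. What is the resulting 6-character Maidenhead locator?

MH87mh

Longitude subsquare l = 11; +1 → 12 = m.
Latitude subsquare g = 6; +1 → 7 = h.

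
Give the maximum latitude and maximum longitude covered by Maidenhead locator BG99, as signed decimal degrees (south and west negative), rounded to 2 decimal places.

-20.00, -140.00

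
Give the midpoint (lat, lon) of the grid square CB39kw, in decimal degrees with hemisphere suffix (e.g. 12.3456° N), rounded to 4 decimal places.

Field C=2, B=1: +2·20° lon, +1·10° lat → SW at lon -140°, lat -80°.
Square 3, 9: +3·2° lon, +9·1° lat → SW at lon -134°, lat -71°.
Subsquare k=10, w=22: +10·0.0833333° lon, +22·0.0416667° lat → SW at lon -133.167°, lat -70.0833°.
Cell spans 0.0833333° lon × 0.0416667° lat. Centre is SW corner plus half of each.
latitude 70.0625° S, longitude 133.1250° W.

70.0625° S, 133.1250° W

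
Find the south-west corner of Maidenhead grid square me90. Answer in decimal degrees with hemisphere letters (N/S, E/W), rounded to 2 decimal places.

Field M=12, E=4: +12·20° lon, +4·10° lat → SW at lon 60°, lat -50°.
Square 9, 0: +9·2° lon, +0·1° lat → SW at lon 78°, lat -50°.
latitude 50.00° S, longitude 78.00° E.

50.00° S, 78.00° E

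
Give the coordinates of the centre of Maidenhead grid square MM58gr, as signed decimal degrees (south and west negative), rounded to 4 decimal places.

Field M=12, M=12: +12·20° lon, +12·10° lat → SW at lon 60°, lat 30°.
Square 5, 8: +5·2° lon, +8·1° lat → SW at lon 70°, lat 38°.
Subsquare g=6, r=17: +6·0.0833333° lon, +17·0.0416667° lat → SW at lon 70.5°, lat 38.7083°.
Cell spans 0.0833333° lon × 0.0416667° lat. Centre is SW corner plus half of each.
latitude 38.7292, longitude 70.5417.

38.7292, 70.5417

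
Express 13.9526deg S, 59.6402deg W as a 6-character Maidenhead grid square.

GH06eb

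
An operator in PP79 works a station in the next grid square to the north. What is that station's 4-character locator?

PQ70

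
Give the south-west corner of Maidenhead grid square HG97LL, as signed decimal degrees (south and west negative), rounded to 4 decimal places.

Field H=7, G=6: +7·20° lon, +6·10° lat → SW at lon -40°, lat -30°.
Square 9, 7: +9·2° lon, +7·1° lat → SW at lon -22°, lat -23°.
Subsquare l=11, l=11: +11·0.0833333° lon, +11·0.0416667° lat → SW at lon -21.0833°, lat -22.5417°.
latitude -22.5417, longitude -21.0833.

-22.5417, -21.0833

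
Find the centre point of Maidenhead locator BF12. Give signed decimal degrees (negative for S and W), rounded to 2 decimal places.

Field B=1, F=5: +1·20° lon, +5·10° lat → SW at lon -160°, lat -40°.
Square 1, 2: +1·2° lon, +2·1° lat → SW at lon -158°, lat -38°.
Cell spans 2° lon × 1° lat. Centre is SW corner plus half of each.
latitude -37.50, longitude -157.00.

-37.50, -157.00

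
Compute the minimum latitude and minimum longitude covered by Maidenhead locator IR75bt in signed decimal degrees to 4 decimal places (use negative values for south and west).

Field I=8, R=17: +8·20° lon, +17·10° lat → SW at lon -20°, lat 80°.
Square 7, 5: +7·2° lon, +5·1° lat → SW at lon -6°, lat 85°.
Subsquare b=1, t=19: +1·0.0833333° lon, +19·0.0416667° lat → SW at lon -5.91667°, lat 85.7917°.
latitude 85.7917, longitude -5.9167.

85.7917, -5.9167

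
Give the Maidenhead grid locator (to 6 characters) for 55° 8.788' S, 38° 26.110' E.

Offset from 180°W / 90°S: lon 218.4352°, lat 34.8535°.
Field: 218.4352/20 → 10 → K, 34.8535/10 → 3 → D; chars KD.
Square: 18.4352/2 → 9, 4.8535/1 → 4; chars 94.
Subsquare: 0.4352/0.0833333 → 5 → f, 0.8535/0.0416667 → 20 → u; chars fu.

KD94fu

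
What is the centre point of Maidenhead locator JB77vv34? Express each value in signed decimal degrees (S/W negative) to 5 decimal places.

-72.10625, 15.77917

Field J=9, B=1: +9·20° lon, +1·10° lat → SW at lon 0°, lat -80°.
Square 7, 7: +7·2° lon, +7·1° lat → SW at lon 14°, lat -73°.
Subsquare v=21, v=21: +21·0.0833333° lon, +21·0.0416667° lat → SW at lon 15.75°, lat -72.125°.
Extended square 3, 4: +3·0.00833333° lon, +4·0.00416667° lat → SW at lon 15.775°, lat -72.1083°.
Cell spans 0.00833333° lon × 0.00416667° lat. Centre is SW corner plus half of each.
latitude -72.10625, longitude 15.77917.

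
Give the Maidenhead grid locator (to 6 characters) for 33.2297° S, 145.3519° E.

QF26qs

Offset from 180°W / 90°S: lon 325.3519°, lat 56.7703°.
Field (20°×10°, letters A–R): lon ⌊325.3519/20⌋ = 16 → Q; lat ⌊56.7703/10⌋ = 5 → F.
Square (2°×1°, digits 0–9): lon ⌊5.3519/2⌋ = 2; lat ⌊6.7703/1⌋ = 6.
Subsquare (5′×2.5′, letters a–x): lon ⌊1.3519/0.0833333⌋ = 16 → q; lat ⌊0.7703/0.0416667⌋ = 18 → s.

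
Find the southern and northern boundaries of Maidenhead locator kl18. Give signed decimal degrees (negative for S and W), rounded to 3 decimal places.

28.000, 29.000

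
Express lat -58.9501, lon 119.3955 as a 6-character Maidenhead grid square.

OD91qb

Add 180° to longitude and 90° to latitude: 299.3955, 31.0499.
Field: 299.3955/20 → 14 → O, 31.0499/10 → 3 → D; chars OD.
Square: 19.3955/2 → 9, 1.0499/1 → 1; chars 91.
Subsquare: 1.3955/0.0833333 → 16 → q, 0.0499/0.0416667 → 1 → b; chars qb.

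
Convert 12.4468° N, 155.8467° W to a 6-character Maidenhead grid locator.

Add 180° to longitude and 90° to latitude: 24.1533, 102.4468.
Field: lon ⌊24.1533/20⌋ = 1 → B; lat ⌊102.4468/10⌋ = 10 → K.
Square: lon ⌊4.1533/2⌋ = 2; lat ⌊2.4468/1⌋ = 2.
Subsquare: lon ⌊0.1533/0.0833333⌋ = 1 → b; lat ⌊0.4468/0.0416667⌋ = 10 → k.

BK22bk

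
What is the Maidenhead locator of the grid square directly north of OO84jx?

Latitude subsquare x = 23; +1 → 24, wraps to 0 = a, carry into square.
Latitude square 4; +1 → 5.
The longitude characters are unchanged.

OO85ja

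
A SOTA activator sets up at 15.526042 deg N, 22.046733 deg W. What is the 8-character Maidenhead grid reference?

Offset from 180°W / 90°S: lon 157.95327°, lat 105.52604°.
Field: 157.95327/20 → 7 → H, 105.52604/10 → 10 → K; chars HK.
Square: 17.95327/2 → 8, 5.52604/1 → 5; chars 85.
Subsquare: 1.95327/0.0833333 → 23 → x, 0.52604/0.0416667 → 12 → m; chars xm.
Extended square: 0.03660/0.00833333 → 4, 0.02604/0.00416667 → 6; chars 46.

HK85xm46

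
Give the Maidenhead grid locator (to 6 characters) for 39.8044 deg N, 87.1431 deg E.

Offset from 180°W / 90°S: lon 267.1431°, lat 129.8044°.
Field: 267.1431/20 → 13 → N, 129.8044/10 → 12 → M; chars NM.
Square: 7.1431/2 → 3, 9.8044/1 → 9; chars 39.
Subsquare: 1.1431/0.0833333 → 13 → n, 0.8044/0.0416667 → 19 → t; chars nt.

NM39nt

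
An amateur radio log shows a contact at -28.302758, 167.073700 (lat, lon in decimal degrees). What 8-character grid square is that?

RG31mq87

Add 180° to longitude and 90° to latitude: 347.07370, 61.69724.
Field (20°×10°, letters A–R): 347.07370/20 → 17 → R, 61.69724/10 → 6 → G; chars RG.
Square (2°×1°, digits 0–9): 7.07370/2 → 3, 1.69724/1 → 1; chars 31.
Subsquare (5′×2.5′, letters a–x): 1.07370/0.0833333 → 12 → m, 0.69724/0.0416667 → 16 → q; chars mq.
Extended square (30″×15″, digits 0–9): 0.07370/0.00833333 → 8, 0.03058/0.00416667 → 7; chars 87.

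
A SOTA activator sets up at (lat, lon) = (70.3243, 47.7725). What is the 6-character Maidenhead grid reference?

LQ30vh

Shift to the Maidenhead origin (180°W, 90°S): lon 227.7725, lat 160.3243.
Field (20°×10°, letters A–R): 227.7725/20 → 11 → L, 160.3243/10 → 16 → Q; chars LQ.
Square (2°×1°, digits 0–9): 7.7725/2 → 3, 0.3243/1 → 0; chars 30.
Subsquare (5′×2.5′, letters a–x): 1.7725/0.0833333 → 21 → v, 0.3243/0.0416667 → 7 → h; chars vh.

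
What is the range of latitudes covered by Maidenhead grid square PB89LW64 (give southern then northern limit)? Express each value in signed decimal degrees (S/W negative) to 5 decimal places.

Field P=15, B=1: +15·20° lon, +1·10° lat → SW at lon 120°, lat -80°.
Square 8, 9: +8·2° lon, +9·1° lat → SW at lon 136°, lat -71°.
Subsquare l=11, w=22: +11·0.0833333° lon, +22·0.0416667° lat → SW at lon 136.917°, lat -70.0833°.
Extended square 6, 4: +6·0.00833333° lon, +4·0.00416667° lat → SW at lon 136.967°, lat -70.0667°.
Cell spans 0.00833333° lon × 0.00416667° lat.
south -70.06667, north -70.06250.

-70.06667, -70.06250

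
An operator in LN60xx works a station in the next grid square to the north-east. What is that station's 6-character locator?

LN71aa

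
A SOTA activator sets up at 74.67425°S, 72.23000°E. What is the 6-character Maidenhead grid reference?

Add 180° to longitude and 90° to latitude: 252.2300, 15.3257.
Field: lon ⌊252.2300/20⌋ = 12 → M; lat ⌊15.3257/10⌋ = 1 → B.
Square: lon ⌊12.2300/2⌋ = 6; lat ⌊5.3257/1⌋ = 5.
Subsquare: lon ⌊0.2300/0.0833333⌋ = 2 → c; lat ⌊0.3257/0.0416667⌋ = 7 → h.

MB65ch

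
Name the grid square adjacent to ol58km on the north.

Latitude subsquare m = 12; +1 → 13 = n.
The longitude characters are unchanged.

OL58kn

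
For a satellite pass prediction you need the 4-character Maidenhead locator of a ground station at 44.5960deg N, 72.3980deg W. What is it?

FN34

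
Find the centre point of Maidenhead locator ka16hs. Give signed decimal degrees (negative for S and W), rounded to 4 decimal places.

-83.2292, 22.6250

Field K=10, A=0: +10·20° lon, +0·10° lat → SW at lon 20°, lat -90°.
Square 1, 6: +1·2° lon, +6·1° lat → SW at lon 22°, lat -84°.
Subsquare h=7, s=18: +7·0.0833333° lon, +18·0.0416667° lat → SW at lon 22.5833°, lat -83.25°.
Cell spans 0.0833333° lon × 0.0416667° lat. Centre is SW corner plus half of each.
latitude -83.2292, longitude 22.6250.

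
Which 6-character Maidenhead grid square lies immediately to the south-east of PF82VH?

Longitude subsquare v = 21; +1 → 22 = w.
Latitude subsquare h = 7; −1 → 6 = g.

PF82wg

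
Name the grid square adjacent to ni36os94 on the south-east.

Longitude extended square 9; +1 → 10, wraps to 0, carry into subsquare.
Longitude subsquare o = 14; +1 → 15 = p.
Latitude extended square 4; −1 → 3.

NI36ps03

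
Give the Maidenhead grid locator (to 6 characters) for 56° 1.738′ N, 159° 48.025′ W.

Shift to the Maidenhead origin (180°W, 90°S): lon 20.1996, lat 146.0290.
Field (20°×10°, letters A–R): lon ⌊20.1996/20⌋ = 1 → B; lat ⌊146.0290/10⌋ = 14 → O.
Square (2°×1°, digits 0–9): lon ⌊0.1996/2⌋ = 0; lat ⌊6.0290/1⌋ = 6.
Subsquare (5′×2.5′, letters a–x): lon ⌊0.1996/0.0833333⌋ = 2 → c; lat ⌊0.0290/0.0416667⌋ = 0 → a.

BO06ca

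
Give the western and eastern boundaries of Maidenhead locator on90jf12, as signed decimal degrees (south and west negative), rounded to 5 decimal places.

118.75833, 118.76667

Field O=14, N=13: +14·20° lon, +13·10° lat → SW at lon 100°, lat 40°.
Square 9, 0: +9·2° lon, +0·1° lat → SW at lon 118°, lat 40°.
Subsquare j=9, f=5: +9·0.0833333° lon, +5·0.0416667° lat → SW at lon 118.75°, lat 40.2083°.
Extended square 1, 2: +1·0.00833333° lon, +2·0.00416667° lat → SW at lon 118.758°, lat 40.2167°.
Cell spans 0.00833333° lon × 0.00416667° lat.
west 118.75833, east 118.76667.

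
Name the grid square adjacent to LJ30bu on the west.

LJ30au

Longitude subsquare b = 1; −1 → 0 = a.
The latitude characters are unchanged.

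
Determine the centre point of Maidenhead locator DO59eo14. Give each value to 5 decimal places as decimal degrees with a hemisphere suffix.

Field D=3, O=14: +3·20° lon, +14·10° lat → SW at lon -120°, lat 50°.
Square 5, 9: +5·2° lon, +9·1° lat → SW at lon -110°, lat 59°.
Subsquare e=4, o=14: +4·0.0833333° lon, +14·0.0416667° lat → SW at lon -109.667°, lat 59.5833°.
Extended square 1, 4: +1·0.00833333° lon, +4·0.00416667° lat → SW at lon -109.658°, lat 59.6°.
Cell spans 0.00833333° lon × 0.00416667° lat. Centre is SW corner plus half of each.
latitude 59.60208° N, longitude 109.65417° W.

59.60208° N, 109.65417° W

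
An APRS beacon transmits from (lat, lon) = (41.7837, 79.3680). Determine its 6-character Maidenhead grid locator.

MN91qs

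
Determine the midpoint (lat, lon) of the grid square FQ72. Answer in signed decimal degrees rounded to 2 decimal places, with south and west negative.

72.50, -65.00

Field F=5, Q=16: +5·20° lon, +16·10° lat → SW at lon -80°, lat 70°.
Square 7, 2: +7·2° lon, +2·1° lat → SW at lon -66°, lat 72°.
Cell spans 2° lon × 1° lat. Centre is SW corner plus half of each.
latitude 72.50, longitude -65.00.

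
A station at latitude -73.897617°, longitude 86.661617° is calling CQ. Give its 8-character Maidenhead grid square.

NB36hc94

Shift to the Maidenhead origin (180°W, 90°S): lon 266.66162, lat 16.10238.
Field (20°×10°, letters A–R): lon ⌊266.66162/20⌋ = 13 → N; lat ⌊16.10238/10⌋ = 1 → B.
Square (2°×1°, digits 0–9): lon ⌊6.66162/2⌋ = 3; lat ⌊6.10238/1⌋ = 6.
Subsquare (5′×2.5′, letters a–x): lon ⌊0.66162/0.0833333⌋ = 7 → h; lat ⌊0.10238/0.0416667⌋ = 2 → c.
Extended square (30″×15″, digits 0–9): lon ⌊0.07828/0.00833333⌋ = 9; lat ⌊0.01905/0.00416667⌋ = 4.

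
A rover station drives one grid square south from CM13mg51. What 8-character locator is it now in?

CM13mg50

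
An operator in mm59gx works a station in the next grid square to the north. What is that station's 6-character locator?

Latitude subsquare x = 23; +1 → 24, wraps to 0 = a, carry into square.
Latitude square 9; +1 → 10, wraps to 0, carry into field.
Latitude field M = 12; +1 → 13 = N.
The longitude characters are unchanged.

MN50ga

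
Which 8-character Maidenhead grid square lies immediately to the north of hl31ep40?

HL31ep41

Latitude extended square 0; +1 → 1.
The longitude characters are unchanged.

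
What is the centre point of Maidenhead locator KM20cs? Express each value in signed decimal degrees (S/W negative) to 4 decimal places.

30.7708, 24.2083

Field K=10, M=12: +10·20° lon, +12·10° lat → SW at lon 20°, lat 30°.
Square 2, 0: +2·2° lon, +0·1° lat → SW at lon 24°, lat 30°.
Subsquare c=2, s=18: +2·0.0833333° lon, +18·0.0416667° lat → SW at lon 24.1667°, lat 30.75°.
Cell spans 0.0833333° lon × 0.0416667° lat. Centre is SW corner plus half of each.
latitude 30.7708, longitude 24.2083.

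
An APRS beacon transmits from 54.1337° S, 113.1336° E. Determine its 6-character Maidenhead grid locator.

Offset from 180°W / 90°S: lon 293.1336°, lat 35.8663°.
Field: lon ⌊293.1336/20⌋ = 14 → O; lat ⌊35.8663/10⌋ = 3 → D.
Square: lon ⌊13.1336/2⌋ = 6; lat ⌊5.8663/1⌋ = 5.
Subsquare: lon ⌊1.1336/0.0833333⌋ = 13 → n; lat ⌊0.8663/0.0416667⌋ = 20 → u.

OD65nu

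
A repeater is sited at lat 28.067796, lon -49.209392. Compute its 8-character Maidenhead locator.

GL58jb46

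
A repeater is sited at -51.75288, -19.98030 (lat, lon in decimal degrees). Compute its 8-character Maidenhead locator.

Add 180° to longitude and 90° to latitude: 160.01970, 38.24712.
Field: lon ⌊160.01970/20⌋ = 8 → I; lat ⌊38.24712/10⌋ = 3 → D.
Square: lon ⌊0.01970/2⌋ = 0; lat ⌊8.24712/1⌋ = 8.
Subsquare: lon ⌊0.01970/0.0833333⌋ = 0 → a; lat ⌊0.24712/0.0416667⌋ = 5 → f.
Extended square: lon ⌊0.01970/0.00833333⌋ = 2; lat ⌊0.03879/0.00416667⌋ = 9.

ID08af29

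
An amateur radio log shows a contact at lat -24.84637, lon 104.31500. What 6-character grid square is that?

Add 180° to longitude and 90° to latitude: 284.3150, 65.1536.
Field: lon ⌊284.3150/20⌋ = 14 → O; lat ⌊65.1536/10⌋ = 6 → G.
Square: lon ⌊4.3150/2⌋ = 2; lat ⌊5.1536/1⌋ = 5.
Subsquare: lon ⌊0.3150/0.0833333⌋ = 3 → d; lat ⌊0.1536/0.0416667⌋ = 3 → d.

OG25dd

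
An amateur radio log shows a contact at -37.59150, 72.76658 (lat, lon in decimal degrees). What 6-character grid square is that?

MF62jj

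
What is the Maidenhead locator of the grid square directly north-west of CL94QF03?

Longitude extended square 0; −1 → -1, wraps to 9, carry into subsquare.
Longitude subsquare q = 16; −1 → 15 = p.
Latitude extended square 3; +1 → 4.

CL94pf94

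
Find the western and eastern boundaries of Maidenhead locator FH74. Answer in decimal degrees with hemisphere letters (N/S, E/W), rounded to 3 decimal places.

66.000° W, 64.000° W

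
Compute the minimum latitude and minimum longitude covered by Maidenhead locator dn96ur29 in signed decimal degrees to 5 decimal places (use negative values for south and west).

Field D=3, N=13: +3·20° lon, +13·10° lat → SW at lon -120°, lat 40°.
Square 9, 6: +9·2° lon, +6·1° lat → SW at lon -102°, lat 46°.
Subsquare u=20, r=17: +20·0.0833333° lon, +17·0.0416667° lat → SW at lon -100.333°, lat 46.7083°.
Extended square 2, 9: +2·0.00833333° lon, +9·0.00416667° lat → SW at lon -100.317°, lat 46.7458°.
latitude 46.74583, longitude -100.31667.

46.74583, -100.31667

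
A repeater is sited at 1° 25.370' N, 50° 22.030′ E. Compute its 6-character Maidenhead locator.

LJ51ek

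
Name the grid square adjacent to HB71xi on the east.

HB81ai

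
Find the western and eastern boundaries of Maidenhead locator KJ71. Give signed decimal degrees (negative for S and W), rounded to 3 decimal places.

34.000, 36.000

Field K=10, J=9: +10·20° lon, +9·10° lat → SW at lon 20°, lat 0°.
Square 7, 1: +7·2° lon, +1·1° lat → SW at lon 34°, lat 1°.
Cell spans 2° lon × 1° lat.
west 34.000, east 36.000.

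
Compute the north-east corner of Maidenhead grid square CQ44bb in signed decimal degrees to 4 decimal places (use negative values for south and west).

74.0833, -131.8333

Field C=2, Q=16: +2·20° lon, +16·10° lat → SW at lon -140°, lat 70°.
Square 4, 4: +4·2° lon, +4·1° lat → SW at lon -132°, lat 74°.
Subsquare b=1, b=1: +1·0.0833333° lon, +1·0.0416667° lat → SW at lon -131.917°, lat 74.0417°.
Cell spans 0.0833333° lon × 0.0416667° lat. NE corner is SW corner plus one full cell.
latitude 74.0833, longitude -131.8333.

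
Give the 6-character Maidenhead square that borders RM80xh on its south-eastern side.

Longitude subsquare x = 23; +1 → 24, wraps to 0 = a, carry into square.
Longitude square 8; +1 → 9.
Latitude subsquare h = 7; −1 → 6 = g.

RM90ag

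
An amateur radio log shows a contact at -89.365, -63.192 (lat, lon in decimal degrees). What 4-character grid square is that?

FA80

Shift to the Maidenhead origin (180°W, 90°S): lon 116.81, lat 0.64.
Field: lon ⌊116.81/20⌋ = 5 → F; lat ⌊0.64/10⌋ = 0 → A.
Square: lon ⌊16.81/2⌋ = 8; lat ⌊0.64/1⌋ = 0.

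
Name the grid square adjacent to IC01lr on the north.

IC01ls

Latitude subsquare r = 17; +1 → 18 = s.
The longitude characters are unchanged.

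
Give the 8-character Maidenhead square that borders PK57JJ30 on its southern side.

PK57ji39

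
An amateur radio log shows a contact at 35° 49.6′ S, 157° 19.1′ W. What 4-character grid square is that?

BF14

Add 180° to longitude and 90° to latitude: 22.68, 54.17.
Field (20°×10°, letters A–R): lon ⌊22.68/20⌋ = 1 → B; lat ⌊54.17/10⌋ = 5 → F.
Square (2°×1°, digits 0–9): lon ⌊2.68/2⌋ = 1; lat ⌊4.17/1⌋ = 4.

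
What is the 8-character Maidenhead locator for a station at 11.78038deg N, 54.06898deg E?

LK71as87

Shift to the Maidenhead origin (180°W, 90°S): lon 234.06898, lat 101.78038.
Field: 234.06898/20 → 11 → L, 101.78038/10 → 10 → K; chars LK.
Square: 14.06898/2 → 7, 1.78038/1 → 1; chars 71.
Subsquare: 0.06898/0.0833333 → 0 → a, 0.78038/0.0416667 → 18 → s; chars as.
Extended square: 0.06898/0.00833333 → 8, 0.03038/0.00416667 → 7; chars 87.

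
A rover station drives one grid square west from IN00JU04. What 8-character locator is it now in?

Longitude extended square 0; −1 → -1, wraps to 9, carry into subsquare.
Longitude subsquare j = 9; −1 → 8 = i.
The latitude characters are unchanged.

IN00iu94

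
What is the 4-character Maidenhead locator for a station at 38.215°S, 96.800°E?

NF81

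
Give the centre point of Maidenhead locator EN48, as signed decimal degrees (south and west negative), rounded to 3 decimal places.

48.500, -91.000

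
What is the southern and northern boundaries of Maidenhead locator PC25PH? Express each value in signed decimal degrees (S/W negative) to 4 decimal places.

Field P=15, C=2: +15·20° lon, +2·10° lat → SW at lon 120°, lat -70°.
Square 2, 5: +2·2° lon, +5·1° lat → SW at lon 124°, lat -65°.
Subsquare p=15, h=7: +15·0.0833333° lon, +7·0.0416667° lat → SW at lon 125.25°, lat -64.7083°.
Cell spans 0.0833333° lon × 0.0416667° lat.
south -64.7083, north -64.6667.

-64.7083, -64.6667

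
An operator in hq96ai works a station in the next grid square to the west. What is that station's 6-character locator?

Longitude subsquare a = 0; −1 → -1, wraps to 23 = x, carry into square.
Longitude square 9; −1 → 8.
The latitude characters are unchanged.

HQ86xi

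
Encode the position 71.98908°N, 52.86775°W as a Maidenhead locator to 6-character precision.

GQ31nx

Add 180° to longitude and 90° to latitude: 127.1322, 161.9891.
Field: 127.1322/20 → 6 → G, 161.9891/10 → 16 → Q; chars GQ.
Square: 7.1322/2 → 3, 1.9891/1 → 1; chars 31.
Subsquare: 1.1322/0.0833333 → 13 → n, 0.9891/0.0416667 → 23 → x; chars nx.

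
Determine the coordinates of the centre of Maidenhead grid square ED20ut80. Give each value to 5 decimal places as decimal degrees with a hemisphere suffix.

59.20625° S, 94.26250° W

Field E=4, D=3: +4·20° lon, +3·10° lat → SW at lon -100°, lat -60°.
Square 2, 0: +2·2° lon, +0·1° lat → SW at lon -96°, lat -60°.
Subsquare u=20, t=19: +20·0.0833333° lon, +19·0.0416667° lat → SW at lon -94.3333°, lat -59.2083°.
Extended square 8, 0: +8·0.00833333° lon, +0·0.00416667° lat → SW at lon -94.2667°, lat -59.2083°.
Cell spans 0.00833333° lon × 0.00416667° lat. Centre is SW corner plus half of each.
latitude 59.20625° S, longitude 94.26250° W.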